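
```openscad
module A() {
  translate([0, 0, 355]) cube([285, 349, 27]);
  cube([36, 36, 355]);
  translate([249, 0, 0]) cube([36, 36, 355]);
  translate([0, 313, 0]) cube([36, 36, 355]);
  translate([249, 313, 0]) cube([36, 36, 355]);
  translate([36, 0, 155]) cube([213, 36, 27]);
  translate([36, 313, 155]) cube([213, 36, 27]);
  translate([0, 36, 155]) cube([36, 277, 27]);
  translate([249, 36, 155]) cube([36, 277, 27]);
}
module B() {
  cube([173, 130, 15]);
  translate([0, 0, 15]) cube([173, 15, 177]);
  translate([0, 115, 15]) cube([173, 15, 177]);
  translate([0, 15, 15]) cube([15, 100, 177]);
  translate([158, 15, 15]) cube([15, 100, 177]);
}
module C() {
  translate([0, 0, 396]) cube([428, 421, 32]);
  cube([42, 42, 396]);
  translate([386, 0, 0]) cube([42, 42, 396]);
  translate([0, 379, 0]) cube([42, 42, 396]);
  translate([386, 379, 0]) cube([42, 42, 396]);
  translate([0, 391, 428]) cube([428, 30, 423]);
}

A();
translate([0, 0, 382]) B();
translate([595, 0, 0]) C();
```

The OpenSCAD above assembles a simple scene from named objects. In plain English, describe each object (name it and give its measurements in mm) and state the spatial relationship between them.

A is a four-legged stool. The seat is a 285×349×27 mm slab whose top surface is at z = 382 mm; four square legs, each 36×36 mm in cross-section, run from the floor (z = 0) to the underside of the seat, each flush with a corner of the seat. Four stretchers, 36 mm wide and 27 mm tall, connect adjacent legs with their undersides at z = 155 mm, each running between the inner faces of the legs it joins and aligned with the legs' outer faces on the other axis.

B is an open storage box with external size 173×130×192 mm and wall thickness 15 mm (the base is also 15 mm thick). The base covers the whole footprint; the four walls stand on the base, with the y-facing walls full-width and the x-facing walls fitting between their inner faces.

C is a chair: 428×421 mm seat, 32 mm thick, top at z = 428 mm, on four 42 mm square corner legs flush with the seat edges. A 30 mm thick backrest slab spans the full seat width, extending 423 mm above the seat top, its back face flush with the seat's +y edge.

The open box is on top of the stool. The chair is on the floor beside the stool on its +x side.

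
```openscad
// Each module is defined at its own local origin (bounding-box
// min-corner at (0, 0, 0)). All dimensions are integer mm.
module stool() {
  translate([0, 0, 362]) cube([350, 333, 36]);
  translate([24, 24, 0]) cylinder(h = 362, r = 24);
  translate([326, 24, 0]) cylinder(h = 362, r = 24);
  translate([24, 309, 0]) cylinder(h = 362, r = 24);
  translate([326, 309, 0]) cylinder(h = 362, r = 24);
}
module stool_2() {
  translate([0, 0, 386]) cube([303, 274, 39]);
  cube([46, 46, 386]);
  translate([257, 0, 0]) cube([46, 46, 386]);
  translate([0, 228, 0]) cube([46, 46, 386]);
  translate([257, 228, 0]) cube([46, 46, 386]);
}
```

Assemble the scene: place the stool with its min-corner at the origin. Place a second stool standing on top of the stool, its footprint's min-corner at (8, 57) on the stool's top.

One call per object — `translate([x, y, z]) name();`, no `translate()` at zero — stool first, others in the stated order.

stool();
translate([8, 57, 398]) stool_2();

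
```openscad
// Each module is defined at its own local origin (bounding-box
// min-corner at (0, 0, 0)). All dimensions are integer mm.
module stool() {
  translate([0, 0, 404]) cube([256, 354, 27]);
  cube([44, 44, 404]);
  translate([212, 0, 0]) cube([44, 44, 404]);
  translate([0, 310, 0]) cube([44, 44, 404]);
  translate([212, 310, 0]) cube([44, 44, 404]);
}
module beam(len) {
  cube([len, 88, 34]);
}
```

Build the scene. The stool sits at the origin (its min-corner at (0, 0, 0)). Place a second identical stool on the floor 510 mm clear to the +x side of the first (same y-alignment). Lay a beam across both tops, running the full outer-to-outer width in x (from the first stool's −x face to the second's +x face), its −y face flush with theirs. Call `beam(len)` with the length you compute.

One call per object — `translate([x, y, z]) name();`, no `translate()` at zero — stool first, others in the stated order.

stool();
translate([766, 0, 0]) stool();
translate([0, 0, 431]) beam(1022);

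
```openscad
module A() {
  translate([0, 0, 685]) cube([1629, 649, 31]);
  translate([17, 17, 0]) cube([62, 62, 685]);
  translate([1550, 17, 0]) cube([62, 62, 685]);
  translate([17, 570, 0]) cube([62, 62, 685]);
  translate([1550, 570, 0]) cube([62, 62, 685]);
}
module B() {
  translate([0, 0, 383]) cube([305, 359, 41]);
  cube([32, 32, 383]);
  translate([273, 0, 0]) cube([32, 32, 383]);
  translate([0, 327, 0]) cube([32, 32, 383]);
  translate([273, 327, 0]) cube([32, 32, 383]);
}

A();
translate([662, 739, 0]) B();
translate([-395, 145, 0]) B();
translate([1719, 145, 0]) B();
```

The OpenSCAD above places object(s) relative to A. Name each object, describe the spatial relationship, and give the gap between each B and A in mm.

A is a table. B is a stool. Three stools sit around the table at the +y, −x, +x sides. The gap between each stool and the table is 90 mm.

Each stool's nearest face is 90 mm from the table's bounding box.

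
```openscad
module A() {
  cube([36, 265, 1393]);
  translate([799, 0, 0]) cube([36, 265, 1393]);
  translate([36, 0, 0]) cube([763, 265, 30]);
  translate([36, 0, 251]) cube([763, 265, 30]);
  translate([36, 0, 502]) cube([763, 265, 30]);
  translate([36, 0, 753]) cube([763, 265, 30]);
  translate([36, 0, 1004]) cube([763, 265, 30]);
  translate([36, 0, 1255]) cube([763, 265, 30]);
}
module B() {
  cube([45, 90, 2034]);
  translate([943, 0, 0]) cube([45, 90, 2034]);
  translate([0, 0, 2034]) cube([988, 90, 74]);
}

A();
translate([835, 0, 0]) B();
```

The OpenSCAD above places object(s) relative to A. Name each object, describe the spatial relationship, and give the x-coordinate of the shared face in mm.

The bookshelf's +x face and the door frame's −x face are both at x = 835 mm.

A is a bookshelf. B is a door frame. The door frame is against the bookshelf's +x side, with their −y faces flush. The x-coordinate of the shared face is 835 mm.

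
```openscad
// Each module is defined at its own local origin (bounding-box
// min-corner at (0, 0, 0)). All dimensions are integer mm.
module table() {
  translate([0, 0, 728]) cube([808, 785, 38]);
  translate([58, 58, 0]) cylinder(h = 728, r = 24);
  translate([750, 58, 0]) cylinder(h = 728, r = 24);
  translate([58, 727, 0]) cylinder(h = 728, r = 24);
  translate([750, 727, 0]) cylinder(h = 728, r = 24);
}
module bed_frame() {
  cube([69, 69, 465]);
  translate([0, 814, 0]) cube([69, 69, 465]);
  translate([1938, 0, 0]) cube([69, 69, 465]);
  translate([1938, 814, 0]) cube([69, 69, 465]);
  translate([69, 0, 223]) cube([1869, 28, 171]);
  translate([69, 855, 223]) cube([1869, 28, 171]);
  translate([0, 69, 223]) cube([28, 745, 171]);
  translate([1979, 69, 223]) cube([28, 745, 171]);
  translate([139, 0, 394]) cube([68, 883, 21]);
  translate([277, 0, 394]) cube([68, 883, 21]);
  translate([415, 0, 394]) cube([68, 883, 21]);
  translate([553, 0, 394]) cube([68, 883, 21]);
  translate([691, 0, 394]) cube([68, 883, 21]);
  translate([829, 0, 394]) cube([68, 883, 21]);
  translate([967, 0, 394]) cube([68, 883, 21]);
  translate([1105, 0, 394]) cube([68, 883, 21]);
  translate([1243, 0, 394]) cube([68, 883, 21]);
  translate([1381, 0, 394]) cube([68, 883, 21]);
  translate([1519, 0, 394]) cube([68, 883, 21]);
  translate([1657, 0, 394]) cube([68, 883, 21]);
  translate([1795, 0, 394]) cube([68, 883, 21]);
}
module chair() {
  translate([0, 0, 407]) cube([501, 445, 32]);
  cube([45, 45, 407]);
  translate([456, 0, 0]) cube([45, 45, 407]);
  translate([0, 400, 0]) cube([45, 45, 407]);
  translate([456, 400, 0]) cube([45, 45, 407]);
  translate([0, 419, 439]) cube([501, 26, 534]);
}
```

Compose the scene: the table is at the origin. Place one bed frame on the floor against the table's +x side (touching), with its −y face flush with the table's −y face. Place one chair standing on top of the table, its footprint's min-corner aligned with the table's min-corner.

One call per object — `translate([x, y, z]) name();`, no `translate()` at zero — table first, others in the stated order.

table();
translate([808, 0, 0]) bed_frame();
translate([0, 0, 766]) chair();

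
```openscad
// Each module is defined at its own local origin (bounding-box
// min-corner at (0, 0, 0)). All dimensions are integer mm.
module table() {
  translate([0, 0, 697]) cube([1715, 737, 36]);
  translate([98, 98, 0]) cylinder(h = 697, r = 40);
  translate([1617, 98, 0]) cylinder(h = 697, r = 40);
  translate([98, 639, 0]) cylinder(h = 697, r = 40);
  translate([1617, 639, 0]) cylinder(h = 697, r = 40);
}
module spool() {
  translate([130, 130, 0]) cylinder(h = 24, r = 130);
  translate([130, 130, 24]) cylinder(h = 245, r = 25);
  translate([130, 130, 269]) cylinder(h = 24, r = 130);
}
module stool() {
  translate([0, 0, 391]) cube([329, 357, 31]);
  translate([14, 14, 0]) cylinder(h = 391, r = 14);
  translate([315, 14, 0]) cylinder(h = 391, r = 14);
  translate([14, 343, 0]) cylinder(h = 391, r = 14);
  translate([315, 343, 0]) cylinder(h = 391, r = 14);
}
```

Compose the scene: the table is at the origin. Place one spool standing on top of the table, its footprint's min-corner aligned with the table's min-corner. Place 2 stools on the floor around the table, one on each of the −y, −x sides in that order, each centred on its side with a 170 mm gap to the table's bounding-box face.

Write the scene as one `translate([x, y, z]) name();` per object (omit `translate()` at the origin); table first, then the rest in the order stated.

table();
translate([0, 0, 733]) spool();
translate([693, -527, 0]) stool();
translate([-499, 190, 0]) stool();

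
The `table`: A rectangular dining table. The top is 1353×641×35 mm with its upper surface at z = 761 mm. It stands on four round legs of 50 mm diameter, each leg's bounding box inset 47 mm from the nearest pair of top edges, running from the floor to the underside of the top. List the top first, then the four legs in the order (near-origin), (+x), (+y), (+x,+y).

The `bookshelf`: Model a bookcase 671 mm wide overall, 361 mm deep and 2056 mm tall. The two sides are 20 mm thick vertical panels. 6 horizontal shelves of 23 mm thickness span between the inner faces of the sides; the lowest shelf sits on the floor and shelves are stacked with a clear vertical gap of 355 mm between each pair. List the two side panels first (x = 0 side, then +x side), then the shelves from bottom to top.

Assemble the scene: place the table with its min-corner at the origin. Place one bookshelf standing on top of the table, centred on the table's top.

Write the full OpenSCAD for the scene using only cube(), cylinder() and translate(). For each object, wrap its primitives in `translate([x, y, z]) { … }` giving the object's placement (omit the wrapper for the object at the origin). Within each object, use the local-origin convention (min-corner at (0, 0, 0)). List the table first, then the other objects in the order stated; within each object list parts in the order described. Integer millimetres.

translate([0, 0, 726]) cube([1353, 641, 35]);
translate([72, 72, 0]) cylinder(h = 726, r = 25);
translate([1281, 72, 0]) cylinder(h = 726, r = 25);
translate([72, 569, 0]) cylinder(h = 726, r = 25);
translate([1281, 569, 0]) cylinder(h = 726, r = 25);
translate([341, 140, 761]) {
  cube([20, 361, 2056]);
  translate([651, 0, 0]) cube([20, 361, 2056]);
  translate([20, 0, 0]) cube([631, 361, 23]);
  translate([20, 0, 378]) cube([631, 361, 23]);
  translate([20, 0, 756]) cube([631, 361, 23]);
  translate([20, 0, 1134]) cube([631, 361, 23]);
  translate([20, 0, 1512]) cube([631, 361, 23]);
  translate([20, 0, 1890]) cube([631, 361, 23]);
}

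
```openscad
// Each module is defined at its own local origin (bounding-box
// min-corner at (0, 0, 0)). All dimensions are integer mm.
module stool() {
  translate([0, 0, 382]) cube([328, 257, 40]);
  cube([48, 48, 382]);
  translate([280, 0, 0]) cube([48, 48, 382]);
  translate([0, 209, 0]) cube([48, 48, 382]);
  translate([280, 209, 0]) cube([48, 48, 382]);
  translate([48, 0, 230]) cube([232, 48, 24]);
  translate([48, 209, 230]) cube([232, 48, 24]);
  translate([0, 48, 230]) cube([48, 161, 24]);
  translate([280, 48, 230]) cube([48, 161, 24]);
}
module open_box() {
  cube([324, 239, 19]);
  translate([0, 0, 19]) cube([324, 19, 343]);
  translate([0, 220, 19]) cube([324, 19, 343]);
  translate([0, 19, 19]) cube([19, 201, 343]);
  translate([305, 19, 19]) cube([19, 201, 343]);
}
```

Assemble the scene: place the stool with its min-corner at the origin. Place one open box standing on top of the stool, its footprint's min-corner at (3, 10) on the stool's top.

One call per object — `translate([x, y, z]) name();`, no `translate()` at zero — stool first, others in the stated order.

stool();
translate([3, 10, 422]) open_box();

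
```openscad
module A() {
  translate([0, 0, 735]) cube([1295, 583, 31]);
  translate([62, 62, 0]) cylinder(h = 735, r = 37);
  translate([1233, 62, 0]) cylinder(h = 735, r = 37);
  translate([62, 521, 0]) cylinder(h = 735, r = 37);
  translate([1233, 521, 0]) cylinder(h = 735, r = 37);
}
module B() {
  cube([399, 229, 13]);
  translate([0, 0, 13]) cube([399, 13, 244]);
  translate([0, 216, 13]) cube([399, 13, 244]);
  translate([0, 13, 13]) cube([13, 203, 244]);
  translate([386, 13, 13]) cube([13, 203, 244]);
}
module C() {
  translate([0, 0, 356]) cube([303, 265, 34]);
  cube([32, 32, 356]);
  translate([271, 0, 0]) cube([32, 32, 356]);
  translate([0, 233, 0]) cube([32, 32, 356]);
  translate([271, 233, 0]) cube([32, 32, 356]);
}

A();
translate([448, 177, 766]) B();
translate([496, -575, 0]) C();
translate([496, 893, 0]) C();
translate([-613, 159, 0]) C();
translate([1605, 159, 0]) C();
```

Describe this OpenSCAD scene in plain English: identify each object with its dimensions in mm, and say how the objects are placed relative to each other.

A is a table with a 1295×583 mm rectangular top, 31 mm thick, top surface at z = 766 mm, supported by four round legs of 74 mm diameter, each leg's bounding box inset 25 mm from the nearest pair of top edges, running from the floor.

B is an open storage box with external size 399×229×257 mm and wall thickness 13 mm (the base is also 13 mm thick). The base covers the whole footprint; the four walls stand on the base, with the y-facing walls full-width and the x-facing walls fitting between their inner faces.

C is a four-legged stool. The seat is a 303×265×34 mm slab whose top surface is at z = 390 mm; four square legs, each 32×32 mm in cross-section, run from the floor (z = 0) to the underside of the seat, each flush with a corner of the seat.

The open box is on top of the table, centred. Four stools sit around the table at the −y, +y, −x, +x sides.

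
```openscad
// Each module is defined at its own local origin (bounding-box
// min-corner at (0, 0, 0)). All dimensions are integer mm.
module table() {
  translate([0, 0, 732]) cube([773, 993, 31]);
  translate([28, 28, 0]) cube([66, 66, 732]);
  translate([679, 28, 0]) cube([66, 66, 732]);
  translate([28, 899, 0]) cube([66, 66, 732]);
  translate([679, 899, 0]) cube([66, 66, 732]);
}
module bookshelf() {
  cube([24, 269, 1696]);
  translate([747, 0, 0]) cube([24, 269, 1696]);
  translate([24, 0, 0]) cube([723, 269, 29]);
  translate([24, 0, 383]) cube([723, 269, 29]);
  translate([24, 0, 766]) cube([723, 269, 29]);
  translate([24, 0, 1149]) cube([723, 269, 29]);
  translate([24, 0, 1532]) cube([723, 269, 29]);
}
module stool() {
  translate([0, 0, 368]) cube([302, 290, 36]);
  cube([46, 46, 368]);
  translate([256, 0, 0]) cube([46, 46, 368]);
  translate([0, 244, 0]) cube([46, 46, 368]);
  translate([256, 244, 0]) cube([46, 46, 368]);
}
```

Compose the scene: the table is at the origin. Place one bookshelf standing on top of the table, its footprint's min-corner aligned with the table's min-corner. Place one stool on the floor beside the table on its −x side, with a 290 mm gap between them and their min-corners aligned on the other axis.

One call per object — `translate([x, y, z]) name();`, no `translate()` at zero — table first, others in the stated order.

table();
translate([0, 0, 763]) bookshelf();
translate([-592, 0, 0]) stool();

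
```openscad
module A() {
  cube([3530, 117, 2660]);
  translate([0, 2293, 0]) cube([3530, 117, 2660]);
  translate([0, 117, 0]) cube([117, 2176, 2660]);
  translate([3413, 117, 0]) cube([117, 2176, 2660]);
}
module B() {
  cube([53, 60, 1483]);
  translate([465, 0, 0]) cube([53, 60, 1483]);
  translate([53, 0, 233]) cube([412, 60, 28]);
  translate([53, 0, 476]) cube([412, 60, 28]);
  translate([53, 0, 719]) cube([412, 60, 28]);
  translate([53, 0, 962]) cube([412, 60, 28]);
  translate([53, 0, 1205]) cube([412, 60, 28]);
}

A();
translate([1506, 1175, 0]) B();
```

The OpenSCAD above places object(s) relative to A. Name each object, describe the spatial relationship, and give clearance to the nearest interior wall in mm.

A is a house frame. B is a ladder. The ladder sits inside the house frame, centred. The clearance to the nearest interior wall is 1058 mm.

Clearances: x = 1389, y = 1058; minimum 1058 mm.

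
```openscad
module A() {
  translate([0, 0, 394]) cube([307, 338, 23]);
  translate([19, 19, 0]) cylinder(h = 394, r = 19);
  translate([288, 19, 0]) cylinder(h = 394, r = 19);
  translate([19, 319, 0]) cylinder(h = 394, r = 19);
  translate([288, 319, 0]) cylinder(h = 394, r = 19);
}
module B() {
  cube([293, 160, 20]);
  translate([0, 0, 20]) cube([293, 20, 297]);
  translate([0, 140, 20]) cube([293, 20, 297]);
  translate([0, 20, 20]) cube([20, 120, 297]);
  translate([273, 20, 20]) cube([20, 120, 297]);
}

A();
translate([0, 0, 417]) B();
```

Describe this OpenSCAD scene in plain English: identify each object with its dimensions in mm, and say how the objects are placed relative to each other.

A is a four-legged stool. The seat is a 307×338×23 mm slab whose top surface is at z = 417 mm; four round legs, each 38 mm in diameter, run from the floor (z = 0) to the underside of the seat, each leg's axis is inset half a diameter from the nearest pair of seat edges (so the leg's bounding box is flush with the corner).

B is an open-topped rectangular box: outside dimensions 293×160×317 mm, with a uniform wall and base thickness of 20 mm. The base is a full 293×160 slab on the floor; four walls sit on top of the base. The front and back walls (the −y and +y sides) span the full width; the two side walls fit between them.

The open box is on top of the stool.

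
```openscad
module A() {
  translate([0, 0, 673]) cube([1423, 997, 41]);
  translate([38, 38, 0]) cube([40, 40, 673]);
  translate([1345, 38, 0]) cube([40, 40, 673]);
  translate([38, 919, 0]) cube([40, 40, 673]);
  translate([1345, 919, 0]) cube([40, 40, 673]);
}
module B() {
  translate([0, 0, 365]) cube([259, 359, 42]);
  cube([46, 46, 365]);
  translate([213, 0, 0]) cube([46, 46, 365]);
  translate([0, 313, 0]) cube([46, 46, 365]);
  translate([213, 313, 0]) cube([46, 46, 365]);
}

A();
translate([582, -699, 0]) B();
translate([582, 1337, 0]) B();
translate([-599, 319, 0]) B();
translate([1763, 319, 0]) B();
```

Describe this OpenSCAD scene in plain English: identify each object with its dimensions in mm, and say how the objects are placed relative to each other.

A is a table: top 1423 mm (x) × 997 mm (y), 41 mm thick, upper face at z = 714 mm, on four 40×40 mm square legs, each inset 38 mm from the nearest pair of top edges, running from z = 0 to the bottom of the top.

B is a four-legged stool. The seat is a 259×359×42 mm slab whose top surface is at z = 407 mm; four square legs, each 46×46 mm in cross-section, run from the floor (z = 0) to the underside of the seat, each flush with a corner of the seat.

Four stools sit around the table at the −y, +y, −x, +x sides.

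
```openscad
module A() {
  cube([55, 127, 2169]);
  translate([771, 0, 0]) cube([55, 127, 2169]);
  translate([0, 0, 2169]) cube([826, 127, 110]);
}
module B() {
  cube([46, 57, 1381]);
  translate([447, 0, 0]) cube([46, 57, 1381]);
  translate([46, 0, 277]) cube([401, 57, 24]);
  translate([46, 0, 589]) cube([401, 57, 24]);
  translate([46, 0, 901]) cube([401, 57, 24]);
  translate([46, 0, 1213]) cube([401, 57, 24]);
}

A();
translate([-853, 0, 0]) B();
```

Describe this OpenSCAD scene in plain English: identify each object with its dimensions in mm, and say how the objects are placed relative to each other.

A is a rectangular door frame: two vertical jambs of 55×127 mm section, 2169 mm tall, with a clear opening 716 mm wide between their inner faces. A header 110 mm tall and 127 mm deep lies on top of the jambs and spans the full outside width.

B is a straight ladder. Two 46×57 mm vertical rails, 1381 mm tall, stand 493 mm apart (outside-to-outside) with their front faces coplanar on the −y side. 4 rungs, each 57 mm deep and 24 mm tall, span between the inner faces of the rails, front faces flush with the rails. The lowest rung's underside is at z = 277 mm and rungs are spaced 312 mm apart (underside to underside).

The ladder is on the floor beside the door frame on its −x side.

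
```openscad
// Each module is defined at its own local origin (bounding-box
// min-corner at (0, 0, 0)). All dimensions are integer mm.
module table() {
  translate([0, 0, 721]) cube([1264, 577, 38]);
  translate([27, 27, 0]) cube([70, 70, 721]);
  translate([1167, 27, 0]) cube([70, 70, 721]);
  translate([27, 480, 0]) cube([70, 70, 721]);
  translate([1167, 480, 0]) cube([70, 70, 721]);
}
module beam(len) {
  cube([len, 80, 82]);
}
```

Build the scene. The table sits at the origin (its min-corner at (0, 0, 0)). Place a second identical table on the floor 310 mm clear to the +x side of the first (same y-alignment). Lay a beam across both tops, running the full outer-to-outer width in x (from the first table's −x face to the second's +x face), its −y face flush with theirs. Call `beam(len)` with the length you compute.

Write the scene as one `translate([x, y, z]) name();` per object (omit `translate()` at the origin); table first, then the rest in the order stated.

table();
translate([1574, 0, 0]) table();
translate([0, 0, 759]) beam(2838);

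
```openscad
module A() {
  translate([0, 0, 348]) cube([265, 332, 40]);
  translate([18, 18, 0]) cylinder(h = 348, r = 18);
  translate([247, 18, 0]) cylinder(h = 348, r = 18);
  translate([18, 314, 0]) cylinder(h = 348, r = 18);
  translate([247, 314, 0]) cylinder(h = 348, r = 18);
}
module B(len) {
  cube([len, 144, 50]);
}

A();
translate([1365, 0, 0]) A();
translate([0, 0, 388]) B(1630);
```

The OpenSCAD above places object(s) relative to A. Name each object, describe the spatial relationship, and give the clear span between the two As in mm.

Second stool starts at x = 1365; first ends at x = 265; clear span = 1365 − 265 = 1100 mm.

A is a stool. B is a beam. A beam spans the tops of two stools. The clear span between the two stools is 1100 mm.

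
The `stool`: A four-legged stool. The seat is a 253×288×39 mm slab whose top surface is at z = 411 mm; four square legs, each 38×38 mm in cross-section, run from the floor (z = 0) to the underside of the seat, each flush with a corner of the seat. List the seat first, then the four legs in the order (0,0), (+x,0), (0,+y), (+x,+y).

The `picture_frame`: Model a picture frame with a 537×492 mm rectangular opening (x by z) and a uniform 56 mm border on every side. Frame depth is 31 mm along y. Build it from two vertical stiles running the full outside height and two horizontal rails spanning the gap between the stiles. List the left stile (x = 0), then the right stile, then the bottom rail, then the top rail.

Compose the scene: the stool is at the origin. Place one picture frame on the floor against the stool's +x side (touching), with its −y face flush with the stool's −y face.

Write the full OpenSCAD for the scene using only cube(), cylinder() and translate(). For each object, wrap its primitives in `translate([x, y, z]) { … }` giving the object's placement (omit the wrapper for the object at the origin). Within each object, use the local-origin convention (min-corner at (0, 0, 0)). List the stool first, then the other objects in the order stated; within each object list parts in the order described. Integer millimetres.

translate([0, 0, 372]) cube([253, 288, 39]);
cube([38, 38, 372]);
translate([215, 0, 0]) cube([38, 38, 372]);
translate([0, 250, 0]) cube([38, 38, 372]);
translate([215, 250, 0]) cube([38, 38, 372]);
translate([253, 0, 0]) {
  cube([56, 31, 604]);
  translate([593, 0, 0]) cube([56, 31, 604]);
  translate([56, 0, 0]) cube([537, 31, 56]);
  translate([56, 0, 548]) cube([537, 31, 56]);
}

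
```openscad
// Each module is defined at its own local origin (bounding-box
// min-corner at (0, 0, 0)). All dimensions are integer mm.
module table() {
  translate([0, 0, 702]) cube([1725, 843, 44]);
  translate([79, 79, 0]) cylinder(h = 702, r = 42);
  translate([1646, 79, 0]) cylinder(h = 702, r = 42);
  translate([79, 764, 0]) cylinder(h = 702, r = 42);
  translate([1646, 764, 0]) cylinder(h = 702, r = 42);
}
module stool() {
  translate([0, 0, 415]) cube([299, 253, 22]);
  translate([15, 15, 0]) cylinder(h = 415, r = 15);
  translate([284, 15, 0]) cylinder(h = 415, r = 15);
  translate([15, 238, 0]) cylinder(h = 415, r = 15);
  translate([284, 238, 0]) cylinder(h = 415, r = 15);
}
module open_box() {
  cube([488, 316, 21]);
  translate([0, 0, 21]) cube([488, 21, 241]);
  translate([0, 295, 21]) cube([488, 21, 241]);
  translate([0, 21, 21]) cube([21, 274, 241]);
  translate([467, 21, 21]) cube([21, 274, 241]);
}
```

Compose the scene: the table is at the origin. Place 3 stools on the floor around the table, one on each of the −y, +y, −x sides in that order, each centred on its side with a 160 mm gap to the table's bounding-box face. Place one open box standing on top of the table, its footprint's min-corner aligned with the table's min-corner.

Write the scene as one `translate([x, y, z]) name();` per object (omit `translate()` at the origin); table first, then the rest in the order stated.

table();
translate([713, -413, 0]) stool();
translate([713, 1003, 0]) stool();
translate([-459, 295, 0]) stool();
translate([0, 0, 746]) open_box();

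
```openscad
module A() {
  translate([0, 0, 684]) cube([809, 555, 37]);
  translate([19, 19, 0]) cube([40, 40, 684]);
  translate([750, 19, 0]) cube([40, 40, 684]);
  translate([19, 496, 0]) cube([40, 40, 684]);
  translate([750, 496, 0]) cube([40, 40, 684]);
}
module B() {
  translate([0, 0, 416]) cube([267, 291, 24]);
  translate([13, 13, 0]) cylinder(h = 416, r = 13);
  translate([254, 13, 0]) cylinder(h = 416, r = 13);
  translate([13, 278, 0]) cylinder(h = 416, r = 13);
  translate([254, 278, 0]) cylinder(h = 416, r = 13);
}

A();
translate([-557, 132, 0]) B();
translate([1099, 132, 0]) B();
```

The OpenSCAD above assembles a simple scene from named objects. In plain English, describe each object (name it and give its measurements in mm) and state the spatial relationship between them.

A is a rectangular dining table. The top is 809×555×37 mm with its upper surface at z = 721 mm. It stands on four 40×40 mm square legs, each inset 19 mm from the nearest pair of top edges, running from the floor to the underside of the top.

B is a four-legged stool. The seat is a 267×291×24 mm slab whose top surface is at z = 440 mm; four round legs, each 26 mm in diameter, run from the floor (z = 0) to the underside of the seat, each leg's axis is inset half a diameter from the nearest pair of seat edges (so the leg's bounding box is flush with the corner).

Two stools sit around the table at the −x, +x sides.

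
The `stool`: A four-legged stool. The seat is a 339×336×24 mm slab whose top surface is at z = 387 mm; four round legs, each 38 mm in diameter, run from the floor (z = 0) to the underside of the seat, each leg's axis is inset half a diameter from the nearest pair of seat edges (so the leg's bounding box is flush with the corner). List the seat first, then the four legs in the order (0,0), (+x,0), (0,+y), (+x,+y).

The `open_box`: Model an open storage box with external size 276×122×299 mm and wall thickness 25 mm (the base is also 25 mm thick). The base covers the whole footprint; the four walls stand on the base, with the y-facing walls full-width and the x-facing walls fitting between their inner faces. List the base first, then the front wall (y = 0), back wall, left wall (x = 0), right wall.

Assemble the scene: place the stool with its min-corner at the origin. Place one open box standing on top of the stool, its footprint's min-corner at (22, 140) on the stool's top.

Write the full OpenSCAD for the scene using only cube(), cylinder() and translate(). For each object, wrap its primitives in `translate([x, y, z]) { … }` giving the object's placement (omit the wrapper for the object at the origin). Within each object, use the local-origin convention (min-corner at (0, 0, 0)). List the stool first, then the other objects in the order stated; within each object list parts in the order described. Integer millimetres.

translate([0, 0, 363]) cube([339, 336, 24]);
translate([19, 19, 0]) cylinder(h = 363, r = 19);
translate([320, 19, 0]) cylinder(h = 363, r = 19);
translate([19, 317, 0]) cylinder(h = 363, r = 19);
translate([320, 317, 0]) cylinder(h = 363, r = 19);
translate([22, 140, 387]) {
  cube([276, 122, 25]);
  translate([0, 0, 25]) cube([276, 25, 274]);
  translate([0, 97, 25]) cube([276, 25, 274]);
  translate([0, 25, 25]) cube([25, 72, 274]);
  translate([251, 25, 25]) cube([25, 72, 274]);
}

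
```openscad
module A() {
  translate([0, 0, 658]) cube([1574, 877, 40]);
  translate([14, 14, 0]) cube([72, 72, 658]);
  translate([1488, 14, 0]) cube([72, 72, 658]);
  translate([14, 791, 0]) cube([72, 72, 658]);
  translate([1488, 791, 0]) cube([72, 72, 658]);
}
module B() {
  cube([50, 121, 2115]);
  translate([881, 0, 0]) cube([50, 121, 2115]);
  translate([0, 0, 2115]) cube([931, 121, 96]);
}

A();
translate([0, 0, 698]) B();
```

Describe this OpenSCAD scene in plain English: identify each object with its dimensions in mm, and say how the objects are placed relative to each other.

A is a rectangular dining table. The top is 1574×877×40 mm with its upper surface at z = 698 mm. It stands on four 72×72 mm square legs, each inset 14 mm from the nearest pair of top edges, running from the floor to the underside of the top.

B is a door frame. The clear opening is 831 mm wide and 2115 mm high. Two 50 mm wide jambs, 121 mm deep, stand either side of the opening from the floor to the top of the opening. A 96 mm thick head sits across the top of both jambs, spanning the full outside width of the frame.

The door frame is on top of the table.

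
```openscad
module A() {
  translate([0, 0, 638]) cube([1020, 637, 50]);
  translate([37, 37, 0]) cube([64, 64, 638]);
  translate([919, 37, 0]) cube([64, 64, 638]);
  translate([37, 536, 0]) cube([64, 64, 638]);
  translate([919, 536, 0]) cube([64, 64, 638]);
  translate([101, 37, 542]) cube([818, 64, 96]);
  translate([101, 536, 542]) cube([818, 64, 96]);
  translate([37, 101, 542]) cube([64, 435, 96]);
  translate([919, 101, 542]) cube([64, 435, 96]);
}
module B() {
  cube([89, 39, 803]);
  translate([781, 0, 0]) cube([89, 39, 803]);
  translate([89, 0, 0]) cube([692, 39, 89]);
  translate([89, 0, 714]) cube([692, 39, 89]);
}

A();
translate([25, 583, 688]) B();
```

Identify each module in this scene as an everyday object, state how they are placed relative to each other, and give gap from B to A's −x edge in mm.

The picture frame's min-x is at 25; the table's min-x is 0; gap = 25 mm.

A is a table. B is a picture frame. The picture frame is on top of the table. The gap from the picture frame to the table's −x edge is 25 mm.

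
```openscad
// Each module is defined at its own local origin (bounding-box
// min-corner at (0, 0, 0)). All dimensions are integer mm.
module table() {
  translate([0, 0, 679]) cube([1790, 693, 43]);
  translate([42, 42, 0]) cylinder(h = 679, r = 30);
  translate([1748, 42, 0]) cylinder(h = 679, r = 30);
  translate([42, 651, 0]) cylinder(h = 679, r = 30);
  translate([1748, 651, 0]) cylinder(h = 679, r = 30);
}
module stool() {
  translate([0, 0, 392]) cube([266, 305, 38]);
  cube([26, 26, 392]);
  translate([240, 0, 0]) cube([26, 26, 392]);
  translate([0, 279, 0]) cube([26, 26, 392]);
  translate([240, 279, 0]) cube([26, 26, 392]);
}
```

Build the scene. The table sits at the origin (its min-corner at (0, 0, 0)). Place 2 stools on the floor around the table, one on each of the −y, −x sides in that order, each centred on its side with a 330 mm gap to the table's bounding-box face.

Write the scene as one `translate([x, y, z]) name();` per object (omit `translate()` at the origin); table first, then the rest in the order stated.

table();
translate([762, -635, 0]) stool();
translate([-596, 194, 0]) stool();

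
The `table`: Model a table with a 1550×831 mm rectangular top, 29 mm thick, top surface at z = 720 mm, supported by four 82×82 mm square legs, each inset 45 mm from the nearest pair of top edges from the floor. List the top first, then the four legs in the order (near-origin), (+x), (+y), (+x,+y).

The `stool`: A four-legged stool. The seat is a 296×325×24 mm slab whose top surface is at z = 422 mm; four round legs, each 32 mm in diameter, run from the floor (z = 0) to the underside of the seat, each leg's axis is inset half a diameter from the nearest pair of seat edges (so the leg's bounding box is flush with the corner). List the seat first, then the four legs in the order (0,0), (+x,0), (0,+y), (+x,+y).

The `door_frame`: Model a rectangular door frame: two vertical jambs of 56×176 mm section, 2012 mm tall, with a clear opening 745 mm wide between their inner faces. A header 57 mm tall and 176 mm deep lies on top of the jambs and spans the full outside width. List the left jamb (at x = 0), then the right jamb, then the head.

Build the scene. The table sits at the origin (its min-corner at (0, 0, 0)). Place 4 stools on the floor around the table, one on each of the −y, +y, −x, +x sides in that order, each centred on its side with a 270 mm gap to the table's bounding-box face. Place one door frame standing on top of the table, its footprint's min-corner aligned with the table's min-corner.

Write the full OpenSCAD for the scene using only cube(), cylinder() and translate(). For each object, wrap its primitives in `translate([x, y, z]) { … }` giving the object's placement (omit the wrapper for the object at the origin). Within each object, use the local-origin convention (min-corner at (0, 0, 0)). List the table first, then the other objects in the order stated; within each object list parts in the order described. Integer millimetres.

translate([0, 0, 691]) cube([1550, 831, 29]);
translate([45, 45, 0]) cube([82, 82, 691]);
translate([1423, 45, 0]) cube([82, 82, 691]);
translate([45, 704, 0]) cube([82, 82, 691]);
translate([1423, 704, 0]) cube([82, 82, 691]);
translate([627, -595, 0]) {
  translate([0, 0, 398]) cube([296, 325, 24]);
  translate([16, 16, 0]) cylinder(h = 398, r = 16);
  translate([280, 16, 0]) cylinder(h = 398, r = 16);
  translate([16, 309, 0]) cylinder(h = 398, r = 16);
  translate([280, 309, 0]) cylinder(h = 398, r = 16);
}
translate([627, 1101, 0]) {
  translate([0, 0, 398]) cube([296, 325, 24]);
  translate([16, 16, 0]) cylinder(h = 398, r = 16);
  translate([280, 16, 0]) cylinder(h = 398, r = 16);
  translate([16, 309, 0]) cylinder(h = 398, r = 16);
  translate([280, 309, 0]) cylinder(h = 398, r = 16);
}
translate([-566, 253, 0]) {
  translate([0, 0, 398]) cube([296, 325, 24]);
  translate([16, 16, 0]) cylinder(h = 398, r = 16);
  translate([280, 16, 0]) cylinder(h = 398, r = 16);
  translate([16, 309, 0]) cylinder(h = 398, r = 16);
  translate([280, 309, 0]) cylinder(h = 398, r = 16);
}
translate([1820, 253, 0]) {
  translate([0, 0, 398]) cube([296, 325, 24]);
  translate([16, 16, 0]) cylinder(h = 398, r = 16);
  translate([280, 16, 0]) cylinder(h = 398, r = 16);
  translate([16, 309, 0]) cylinder(h = 398, r = 16);
  translate([280, 309, 0]) cylinder(h = 398, r = 16);
}
translate([0, 0, 720]) {
  cube([56, 176, 2012]);
  translate([801, 0, 0]) cube([56, 176, 2012]);
  translate([0, 0, 2012]) cube([857, 176, 57]);
}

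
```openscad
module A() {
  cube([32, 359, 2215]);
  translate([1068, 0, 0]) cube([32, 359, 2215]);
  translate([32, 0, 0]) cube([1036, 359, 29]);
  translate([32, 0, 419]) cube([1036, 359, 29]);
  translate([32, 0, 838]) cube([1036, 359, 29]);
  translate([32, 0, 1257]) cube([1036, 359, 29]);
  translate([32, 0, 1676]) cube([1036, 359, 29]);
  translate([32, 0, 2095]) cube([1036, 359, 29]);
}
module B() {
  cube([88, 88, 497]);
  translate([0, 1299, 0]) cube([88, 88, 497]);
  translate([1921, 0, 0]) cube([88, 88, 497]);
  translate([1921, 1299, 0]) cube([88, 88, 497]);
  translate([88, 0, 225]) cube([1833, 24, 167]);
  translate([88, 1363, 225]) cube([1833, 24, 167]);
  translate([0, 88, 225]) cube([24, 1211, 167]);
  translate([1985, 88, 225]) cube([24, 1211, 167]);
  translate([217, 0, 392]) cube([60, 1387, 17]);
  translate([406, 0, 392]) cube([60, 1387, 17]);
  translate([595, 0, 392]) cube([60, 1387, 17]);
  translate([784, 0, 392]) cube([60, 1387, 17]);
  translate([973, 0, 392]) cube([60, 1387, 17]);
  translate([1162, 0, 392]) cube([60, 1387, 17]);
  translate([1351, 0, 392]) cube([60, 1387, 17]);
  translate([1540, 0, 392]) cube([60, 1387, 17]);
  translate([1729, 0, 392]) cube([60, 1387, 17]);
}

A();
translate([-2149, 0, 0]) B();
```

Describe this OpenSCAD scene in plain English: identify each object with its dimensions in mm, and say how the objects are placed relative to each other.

A is an open bookshelf. Two side panels, each 32 mm thick, 359 mm deep and 2215 mm tall, stand 1100 mm apart (outside-to-outside). Between them sit 6 shelves, each 29 mm thick and 359 mm deep, spanning the full gap between the sides. The bottom shelf rests on the floor (its underside at z = 0) and the clear gap between one shelf's top and the next shelf's underside is 390 mm.

B is a bed frame 2009 mm long (x) by 1387 mm wide (y). Four 88×88 mm corner posts, 497 mm tall, at the corners of the footprint. Four rails of 24 mm thickness and 167 mm height run between adjacent posts with their undersides at z = 225 mm, their outer faces flush with the outside of the frame (the two x-running rails run between the posts' inner faces; the two y-running rails run between the posts' inner faces). 9 slats, each 60 mm wide (x) and 17 mm thick, lie across the top of the two x-running rails, running the full 1387 mm width of the frame in y; the slats are evenly spaced along x between the inner faces of the end posts with equal gaps (rounded down to the nearest mm) at the −x end and between each pair — any rounding remainder accumulates at the +x end.

The bed frame is on the floor beside the bookshelf on its −x side.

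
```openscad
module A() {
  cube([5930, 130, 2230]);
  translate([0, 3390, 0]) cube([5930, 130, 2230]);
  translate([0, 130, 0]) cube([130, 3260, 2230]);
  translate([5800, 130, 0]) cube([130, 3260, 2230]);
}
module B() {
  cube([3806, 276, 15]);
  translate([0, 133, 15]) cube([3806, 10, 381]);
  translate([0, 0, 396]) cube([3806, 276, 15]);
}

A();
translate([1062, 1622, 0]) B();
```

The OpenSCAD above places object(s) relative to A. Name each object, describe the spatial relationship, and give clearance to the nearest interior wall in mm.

A is a house frame. B is an I-beam. The I-beam sits inside the house frame, centred. The clearance to the nearest interior wall is 932 mm.

Clearances: x = 932, y = 1492; minimum 932 mm.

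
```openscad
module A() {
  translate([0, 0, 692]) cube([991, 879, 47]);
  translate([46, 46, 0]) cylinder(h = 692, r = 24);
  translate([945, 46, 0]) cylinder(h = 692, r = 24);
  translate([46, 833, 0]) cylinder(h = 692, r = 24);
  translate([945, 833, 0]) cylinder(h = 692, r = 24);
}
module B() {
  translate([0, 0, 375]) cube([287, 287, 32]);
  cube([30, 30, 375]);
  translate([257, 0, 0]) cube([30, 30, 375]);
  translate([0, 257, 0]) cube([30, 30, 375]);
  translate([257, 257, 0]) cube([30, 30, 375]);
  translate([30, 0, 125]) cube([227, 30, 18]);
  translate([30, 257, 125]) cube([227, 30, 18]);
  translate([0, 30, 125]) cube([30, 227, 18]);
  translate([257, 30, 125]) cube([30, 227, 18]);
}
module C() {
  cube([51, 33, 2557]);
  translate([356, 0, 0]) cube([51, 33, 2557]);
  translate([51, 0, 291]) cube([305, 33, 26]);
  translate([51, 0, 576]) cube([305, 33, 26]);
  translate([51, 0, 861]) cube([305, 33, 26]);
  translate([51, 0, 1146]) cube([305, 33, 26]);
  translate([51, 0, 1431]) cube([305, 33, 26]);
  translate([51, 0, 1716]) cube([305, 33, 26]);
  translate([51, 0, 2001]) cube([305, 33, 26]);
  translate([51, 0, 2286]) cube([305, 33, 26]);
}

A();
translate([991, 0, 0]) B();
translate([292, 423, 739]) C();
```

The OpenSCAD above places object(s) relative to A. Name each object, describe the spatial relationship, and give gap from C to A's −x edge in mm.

A is a table. B is a stool. C is a ladder. The stool is against the table's +x side, with their −y faces flush. The ladder is on top of the table, centred. The gap from the ladder to the table's −x edge is 292 mm.

The ladder's min-x is at 292; the table's min-x is 0; gap = 292 mm.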